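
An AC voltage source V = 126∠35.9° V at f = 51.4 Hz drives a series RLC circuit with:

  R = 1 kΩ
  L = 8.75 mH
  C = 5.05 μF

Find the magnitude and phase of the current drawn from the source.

Step 1 — Angular frequency: ω = 2π·f = 2π·51.4 = 323 rad/s.
Step 2 — Component impedances:
  R: Z = R = 1000 Ω
  L: Z = jωL = j·323·0.00875 = 0 + j2.826 Ω
  C: Z = 1/(jωC) = -j/(ω·C) = 0 - j613.1 Ω
Step 3 — Series combination: Z_total = R + L + C = 1000 - j610.3 Ω = 1172∠-31.4° Ω.
Step 4 — Source phasor: V = 126∠35.9° V = 102.1 + j73.88 V.
Step 5 — Ohm's law: I = V / Z_total = (102.1 + j73.88) / (1000 - j610.3) = 0.04151 + j0.09922 A.
Step 6 — Convert to polar: |I| = 0.1076 A, ∠I = 67.3°.

I = 0.1076∠67.3° A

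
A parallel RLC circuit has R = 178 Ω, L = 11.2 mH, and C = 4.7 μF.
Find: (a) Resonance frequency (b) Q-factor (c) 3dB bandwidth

Step 1 — Resonance: ω₀ = 1/√(LC) = 1/√(0.0112·4.7e-06) = 4359 rad/s.
Step 2 — f₀ = ω₀/(2π) = 693.7 Hz.
Step 3 — Parallel Q: Q = R/(ω₀L) = 178/(4359·0.0112) = 3.646.
Step 4 — Bandwidth: Δω = ω₀/Q = 1195 rad/s; BW = Δω/(2π) = 190.2 Hz.

(a) f₀ = 693.7 Hz  (b) Q = 3.646  (c) BW = 190.2 Hz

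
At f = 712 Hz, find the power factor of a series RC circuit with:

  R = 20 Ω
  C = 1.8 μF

Step 1 — Angular frequency: ω = 2π·f = 2π·712 = 4474 rad/s.
Step 2 — Component impedances:
  R: Z = R = 20 Ω
  C: Z = 1/(jωC) = -j/(ω·C) = 0 - j124.2 Ω
Step 3 — Series combination: Z_total = R + C = 20 - j124.2 Ω = 125.8∠-80.9° Ω.
Step 4 — Power factor: PF = cos(φ) = Re(Z)/|Z| = 20/125.8 = 0.159.
Step 5 — Type: Im(Z) = -124.2 ⇒ leading (phase φ = -80.9°).

PF = 0.159 (leading, φ = -80.9°)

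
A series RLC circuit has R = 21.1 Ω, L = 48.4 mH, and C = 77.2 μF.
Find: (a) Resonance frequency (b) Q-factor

Step 1 — Resonance condition Im(Z)=0 gives ω₀ = 1/√(LC).
Step 2 — ω₀ = 1/√(0.0484·7.72e-05) = 517.3 rad/s.
Step 3 — f₀ = ω₀/(2π) = 82.34 Hz.
Step 4 — Series Q: Q = ω₀L/R = 517.3·0.0484/21.1 = 1.187.

(a) f₀ = 82.34 Hz  (b) Q = 1.187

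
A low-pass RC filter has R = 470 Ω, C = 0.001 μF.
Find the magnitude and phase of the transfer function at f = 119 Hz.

Step 1 — Angular frequency: ω = 2π·119 = 747.7 rad/s.
Step 2 — Transfer function: H(jω) = 1/(1 + jωRC).
Step 3 — Denominator: 1 + jωRC = 1 + j·747.7·470·1e-09 = 1 + j0.0003514.
Step 4 — H = 1 - j0.0003514.
Step 5 — Magnitude: |H| = 1 (-0.0 dB); phase: φ = -0.0°.

|H| = 1 (-0.0 dB), φ = -0.0°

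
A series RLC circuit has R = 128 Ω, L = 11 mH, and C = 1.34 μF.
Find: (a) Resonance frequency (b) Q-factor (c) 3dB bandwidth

Step 1 — Resonance: ω₀ = 1/√(LC) = 1/√(0.011·1.34e-06) = 8237 rad/s.
Step 2 — f₀ = ω₀/(2π) = 1311 Hz.
Step 3 — Series Q: Q = ω₀L/R = 8237·0.011/128 = 0.7078.
Step 4 — Bandwidth: Δω = ω₀/Q = 1.164e+04 rad/s; BW = Δω/(2π) = 1852 Hz.

(a) f₀ = 1311 Hz  (b) Q = 0.7078  (c) BW = 1852 Hz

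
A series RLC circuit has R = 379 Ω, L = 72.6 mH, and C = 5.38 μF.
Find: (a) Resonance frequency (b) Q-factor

Step 1 — Resonance condition Im(Z)=0 gives ω₀ = 1/√(LC).
Step 2 — ω₀ = 1/√(0.0726·5.38e-06) = 1600 rad/s.
Step 3 — f₀ = ω₀/(2π) = 254.7 Hz.
Step 4 — Series Q: Q = ω₀L/R = 1600·0.0726/379 = 0.3065.

(a) f₀ = 254.7 Hz  (b) Q = 0.3065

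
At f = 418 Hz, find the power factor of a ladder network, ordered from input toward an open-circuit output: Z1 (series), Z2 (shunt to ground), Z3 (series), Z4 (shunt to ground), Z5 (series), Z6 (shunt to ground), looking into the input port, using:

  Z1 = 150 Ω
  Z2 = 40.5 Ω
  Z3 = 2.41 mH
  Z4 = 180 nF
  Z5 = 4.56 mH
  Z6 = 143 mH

Step 1 — Angular frequency: ω = 2π·f = 2π·418 = 2626 rad/s.
Step 2 — Component impedances:
  Z1: Z = R = 150 Ω
  Z2: Z = R = 40.5 Ω
  Z3: Z = jωL = j·2626·0.00241 = 0 + j6.33 Ω
  Z4: Z = 1/(jωC) = -j/(ω·C) = 0 - j2115 Ω
  Z5: Z = jωL = j·2626·0.00456 = 0 + j11.98 Ω
  Z6: Z = jωL = j·2626·0.143 = 0 + j375.6 Ω
Step 3 — Ladder network (open output): work backward from the far end, alternating series and parallel combinations. Z_in = 190.2 + j3.387 Ω = 190.2∠1.0° Ω.
Step 4 — Power factor: PF = cos(φ) = Re(Z)/|Z| = 190.21/190.24 = 0.9998.
Step 5 — Type: Im(Z) = 3.387 ⇒ lagging (phase φ = 1.0°).

PF = 0.9998 (lagging, φ = 1.0°)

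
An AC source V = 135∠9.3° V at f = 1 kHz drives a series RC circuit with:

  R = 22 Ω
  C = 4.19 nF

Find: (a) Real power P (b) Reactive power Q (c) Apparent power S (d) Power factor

Step 1 — Angular frequency: ω = 2π·f = 2π·1000 = 6283 rad/s.
Step 2 — Component impedances:
  R: Z = R = 22 Ω
  C: Z = 1/(jωC) = -j/(ω·C) = 0 - j3.798e+04 Ω
Step 3 — Series combination: Z_total = R + C = 22 - j3.798e+04 Ω = 3.798e+04∠-90.0° Ω.
Step 4 — Source phasor: V = 135∠9.3° V = 133.2 + j21.82 V.
Step 5 — Current: I = V / Z = -0.0005723 + j0.003508 A = 0.003554∠99.3° A.
Step 6 — Complex power: S = V·I* = 0.0002779 - j0.4798 VA.
Step 7 — Real power: P = Re(S) = 0.0002779 W.
Step 8 — Reactive power: Q = Im(S) = -0.4798 VAR.
Step 9 — Apparent power: |S| = 0.4798 VA.
Step 10 — Power factor: PF = P/|S| = 0.0005792 (leading).

(a) P = 0.0002779 W  (b) Q = -0.4798 VAR  (c) S = 0.4798 VA  (d) PF = 0.0005792 (leading)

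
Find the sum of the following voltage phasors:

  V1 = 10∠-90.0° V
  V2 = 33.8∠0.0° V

Step 1 — Convert each phasor to rectangular form:
  V1 = 10·(cos(-90.0°) + j·sin(-90.0°)) = 0 - j10 V
  V2 = 33.8·(cos(0.0°) + j·sin(0.0°)) = 33.8 V
Step 2 — Sum components: V_total = 33.8 - j10 V.
Step 3 — Convert to polar: |V_total| = 35.25 V, ∠V_total = -16.5°.

V_total = 35.25∠-16.5° V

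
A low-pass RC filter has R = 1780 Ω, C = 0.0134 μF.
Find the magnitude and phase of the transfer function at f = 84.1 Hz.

Step 1 — Angular frequency: ω = 2π·84.1 = 528.4 rad/s.
Step 2 — Transfer function: H(jω) = 1/(1 + jωRC).
Step 3 — Denominator: 1 + jωRC = 1 + j·528.4·1780·1.34e-08 = 1 + j0.0126.
Step 4 — H = 0.9998 - j0.0126.
Step 5 — Magnitude: |H| = 0.9999 (-0.0 dB); phase: φ = -0.7°.

|H| = 0.9999 (-0.0 dB), φ = -0.7°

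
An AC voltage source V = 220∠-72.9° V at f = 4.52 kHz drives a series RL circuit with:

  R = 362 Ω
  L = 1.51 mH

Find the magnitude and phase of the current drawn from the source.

Step 1 — Angular frequency: ω = 2π·f = 2π·4520 = 2.84e+04 rad/s.
Step 2 — Component impedances:
  R: Z = R = 362 Ω
  L: Z = jωL = j·2.84e+04·0.00151 = 0 + j42.88 Ω
Step 3 — Series combination: Z_total = R + L = 362 + j42.88 Ω = 364.5∠6.8° Ω.
Step 4 — Source phasor: V = 220∠-72.9° V = 64.69 - j210.3 V.
Step 5 — Ohm's law: I = V / Z_total = (64.69 - j210.3) / (362 + j42.88) = 0.1084 - j0.5937 A.
Step 6 — Convert to polar: |I| = 0.6035 A, ∠I = -79.7°.

I = 0.6035∠-79.7° A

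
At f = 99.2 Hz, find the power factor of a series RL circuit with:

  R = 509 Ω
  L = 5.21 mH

Step 1 — Angular frequency: ω = 2π·f = 2π·99.2 = 623.3 rad/s.
Step 2 — Component impedances:
  R: Z = R = 509 Ω
  L: Z = jωL = j·623.3·0.00521 = 0 + j3.247 Ω
Step 3 — Series combination: Z_total = R + L = 509 + j3.247 Ω = 509∠0.4° Ω.
Step 4 — Power factor: PF = cos(φ) = Re(Z)/|Z| = 509/509 = 1.
Step 5 — Type: Im(Z) = 3.247 ⇒ lagging (phase φ = 0.4°).

PF = 1 (lagging, φ = 0.4°)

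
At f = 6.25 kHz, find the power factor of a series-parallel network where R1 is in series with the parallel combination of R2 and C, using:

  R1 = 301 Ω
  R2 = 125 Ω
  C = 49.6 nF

Step 1 — Angular frequency: ω = 2π·f = 2π·6250 = 3.927e+04 rad/s.
Step 2 — Component impedances:
  R1: Z = R = 301 Ω
  R2: Z = R = 125 Ω
  C: Z = 1/(jωC) = -j/(ω·C) = 0 - j513.4 Ω
Step 3 — Parallel branch: R2 || C = 1/(1/R2 + 1/C) = 118 - j28.73 Ω.
Step 4 — Series with R1: Z_total = R1 + (R2 || C) = 419 - j28.73 Ω = 420∠-3.9° Ω.
Step 5 — Power factor: PF = cos(φ) = Re(Z)/|Z| = 419.005/419.989 = 0.9977.
Step 6 — Type: Im(Z) = -28.73 ⇒ leading (phase φ = -3.9°).

PF = 0.9977 (leading, φ = -3.9°)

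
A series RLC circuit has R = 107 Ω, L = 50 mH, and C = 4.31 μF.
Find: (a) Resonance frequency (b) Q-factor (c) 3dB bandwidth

Step 1 — Resonance condition Im(Z)=0 gives ω₀ = 1/√(LC).
Step 2 — ω₀ = 1/√(0.05·4.31e-06) = 2154 rad/s.
Step 3 — f₀ = ω₀/(2π) = 342.8 Hz.
Step 4 — Series Q: Q = ω₀L/R = 2154·0.05/107 = 1.007.
Step 5 — 3dB bandwidth: Δω = ω₀/Q = 2140 rad/s; BW = Δω/(2π) = 340.6 Hz.

(a) f₀ = 342.8 Hz  (b) Q = 1.007  (c) BW = 340.6 Hz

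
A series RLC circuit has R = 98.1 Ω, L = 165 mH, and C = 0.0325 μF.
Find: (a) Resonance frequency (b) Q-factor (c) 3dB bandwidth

Step 1 — Resonance: ω₀ = 1/√(LC) = 1/√(0.165·3.25e-08) = 1.366e+04 rad/s.
Step 2 — f₀ = ω₀/(2π) = 2173 Hz.
Step 3 — Series Q: Q = ω₀L/R = 1.366e+04·0.165/98.1 = 22.97.
Step 4 — Bandwidth: Δω = ω₀/Q = 594.5 rad/s; BW = Δω/(2π) = 94.62 Hz.

(a) f₀ = 2173 Hz  (b) Q = 22.97  (c) BW = 94.62 Hz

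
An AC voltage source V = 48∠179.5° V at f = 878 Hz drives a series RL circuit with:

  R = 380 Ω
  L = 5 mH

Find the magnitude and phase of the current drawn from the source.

Step 1 — Angular frequency: ω = 2π·f = 2π·878 = 5517 rad/s.
Step 2 — Component impedances:
  R: Z = R = 380 Ω
  L: Z = jωL = j·5517·0.005 = 0 + j27.58 Ω
Step 3 — Series combination: Z_total = R + L = 380 + j27.58 Ω = 381∠4.2° Ω.
Step 4 — Source phasor: V = 48∠179.5° V = -48 + j0.4189 V.
Step 5 — Ohm's law: I = V / Z_total = (-48 + j0.4189) / (380 + j27.58) = -0.1256 + j0.01022 A.
Step 6 — Convert to polar: |I| = 0.126 A, ∠I = 175.3°.

I = 0.126∠175.3° A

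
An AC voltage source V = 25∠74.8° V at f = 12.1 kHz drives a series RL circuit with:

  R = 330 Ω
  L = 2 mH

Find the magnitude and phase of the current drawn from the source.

Step 1 — Angular frequency: ω = 2π·f = 2π·1.21e+04 = 7.603e+04 rad/s.
Step 2 — Component impedances:
  R: Z = R = 330 Ω
  L: Z = jωL = j·7.603e+04·0.002 = 0 + j152.1 Ω
Step 3 — Series combination: Z_total = R + L = 330 + j152.1 Ω = 363.3∠24.7° Ω.
Step 4 — Source phasor: V = 25∠74.8° V = 6.555 + j24.13 V.
Step 5 — Ohm's law: I = V / Z_total = (6.555 + j24.13) / (330 + j152.1) = 0.04417 + j0.05275 A.
Step 6 — Convert to polar: |I| = 0.0688 A, ∠I = 50.1°.

I = 0.0688∠50.1° A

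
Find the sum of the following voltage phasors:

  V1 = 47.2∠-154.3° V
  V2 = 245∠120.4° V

Step 1 — Convert each phasor to rectangular form:
  V1 = 47.2·(cos(-154.3°) + j·sin(-154.3°)) = -42.53 - j20.47 V
  V2 = 245·(cos(120.4°) + j·sin(120.4°)) = -124 + j211.3 V
Step 2 — Sum components: V_total = -166.5 + j190.8 V.
Step 3 — Convert to polar: |V_total| = 253.3 V, ∠V_total = 131.1°.

V_total = 253.3∠131.1° V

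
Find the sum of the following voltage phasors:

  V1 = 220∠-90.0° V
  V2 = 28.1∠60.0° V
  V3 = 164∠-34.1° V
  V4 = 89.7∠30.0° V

Step 1 — Convert each phasor to rectangular form:
  V1 = 220·(cos(-90.0°) + j·sin(-90.0°)) = 0 - j220 V
  V2 = 28.1·(cos(60.0°) + j·sin(60.0°)) = 14.05 + j24.34 V
  V3 = 164·(cos(-34.1°) + j·sin(-34.1°)) = 135.8 - j91.94 V
  V4 = 89.7·(cos(30.0°) + j·sin(30.0°)) = 77.68 + j44.85 V
Step 2 — Sum components: V_total = 227.5 - j242.8 V.
Step 3 — Convert to polar: |V_total| = 332.7 V, ∠V_total = -46.9°.

V_total = 332.7∠-46.9° V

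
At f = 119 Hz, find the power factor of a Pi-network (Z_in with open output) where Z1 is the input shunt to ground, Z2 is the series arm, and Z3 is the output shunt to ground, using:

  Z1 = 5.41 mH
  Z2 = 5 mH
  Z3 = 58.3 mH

Step 1 — Angular frequency: ω = 2π·f = 2π·119 = 747.7 rad/s.
Step 2 — Component impedances:
  Z1: Z = jωL = j·747.7·0.00541 = 0 + j4.045 Ω
  Z2: Z = jωL = j·747.7·0.005 = 0 + j3.738 Ω
  Z3: Z = jωL = j·747.7·0.0583 = 0 + j43.59 Ω
Step 3 — With open output, the series arm Z2 and the output shunt Z3 appear in series to ground: Z2 + Z3 = 0 + j47.33 Ω.
Step 4 — Parallel with input shunt Z1: Z_in = Z1 || (Z2 + Z3) = 0 + j3.727 Ω = 3.727∠90.0° Ω.
Step 5 — Power factor: PF = cos(φ) = Re(Z)/|Z| = -0/3.727 = -0.
Step 6 — Type: Im(Z) = 3.727 ⇒ lagging (phase φ = 90.0°).

PF = -0 (lagging, φ = 90.0°)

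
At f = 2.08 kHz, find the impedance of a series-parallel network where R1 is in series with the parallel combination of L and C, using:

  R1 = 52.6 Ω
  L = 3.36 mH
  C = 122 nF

Step 1 — Angular frequency: ω = 2π·f = 2π·2080 = 1.307e+04 rad/s.
Step 2 — Component impedances:
  R1: Z = R = 52.6 Ω
  L: Z = jωL = j·1.307e+04·0.00336 = 0 + j43.91 Ω
  C: Z = 1/(jωC) = -j/(ω·C) = 0 - j627.2 Ω
Step 3 — Parallel branch: L || C = 1/(1/L + 1/C) = 0 + j47.22 Ω.
Step 4 — Series with R1: Z_total = R1 + (L || C) = 52.6 + j47.22 Ω = 70.68∠41.9° Ω.

Z = 52.6 + j47.22 Ω = 70.68∠41.9° Ω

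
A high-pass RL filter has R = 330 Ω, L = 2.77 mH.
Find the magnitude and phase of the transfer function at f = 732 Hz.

Step 1 — Angular frequency: ω = 2π·732 = 4599 rad/s.
Step 2 — Transfer function: H(jω) = jωL/(R + jωL).
Step 3 — Numerator jωL = j·12.74; denominator R + jωL = 330 + j12.74.
Step 4 — H = 0.001488 + j0.03855.
Step 5 — Magnitude: |H| = 0.03858 (-28.3 dB); phase: φ = 87.8°.

|H| = 0.03858 (-28.3 dB), φ = 87.8°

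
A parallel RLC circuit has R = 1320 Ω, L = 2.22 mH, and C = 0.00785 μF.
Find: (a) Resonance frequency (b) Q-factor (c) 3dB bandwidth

Step 1 — Resonance: ω₀ = 1/√(LC) = 1/√(0.00222·7.85e-09) = 2.395e+05 rad/s.
Step 2 — f₀ = ω₀/(2π) = 3.812e+04 Hz.
Step 3 — Parallel Q: Q = R/(ω₀L) = 1320/(2.395e+05·0.00222) = 2.482.
Step 4 — Bandwidth: Δω = ω₀/Q = 9.651e+04 rad/s; BW = Δω/(2π) = 1.536e+04 Hz.

(a) f₀ = 3.812e+04 Hz  (b) Q = 2.482  (c) BW = 1.536e+04 Hz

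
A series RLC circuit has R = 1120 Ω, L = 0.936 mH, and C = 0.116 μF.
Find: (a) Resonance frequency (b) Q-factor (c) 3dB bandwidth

Step 1 — Resonance: ω₀ = 1/√(LC) = 1/√(0.000936·1.16e-07) = 9.597e+04 rad/s.
Step 2 — f₀ = ω₀/(2π) = 1.527e+04 Hz.
Step 3 — Series Q: Q = ω₀L/R = 9.597e+04·0.000936/1120 = 0.0802.
Step 4 — Bandwidth: Δω = ω₀/Q = 1.197e+06 rad/s; BW = Δω/(2π) = 1.904e+05 Hz.

(a) f₀ = 1.527e+04 Hz  (b) Q = 0.0802  (c) BW = 1.904e+05 Hz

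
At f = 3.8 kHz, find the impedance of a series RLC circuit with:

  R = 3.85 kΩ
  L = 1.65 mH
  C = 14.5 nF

Step 1 — Angular frequency: ω = 2π·f = 2π·3800 = 2.388e+04 rad/s.
Step 2 — Component impedances:
  R: Z = R = 3850 Ω
  L: Z = jωL = j·2.388e+04·0.00165 = 0 + j39.4 Ω
  C: Z = 1/(jωC) = -j/(ω·C) = 0 - j2888 Ω
Step 3 — Series combination: Z_total = R + L + C = 3850 - j2849 Ω = 4790∠-36.5° Ω.

Z = 3850 - j2849 Ω = 4790∠-36.5° Ω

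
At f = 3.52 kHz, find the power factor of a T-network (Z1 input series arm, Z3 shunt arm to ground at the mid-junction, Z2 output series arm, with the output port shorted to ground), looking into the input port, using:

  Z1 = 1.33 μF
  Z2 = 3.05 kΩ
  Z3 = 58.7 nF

Step 1 — Angular frequency: ω = 2π·f = 2π·3520 = 2.212e+04 rad/s.
Step 2 — Component impedances:
  Z1: Z = 1/(jωC) = -j/(ω·C) = 0 - j34 Ω
  Z2: Z = R = 3050 Ω
  Z3: Z = 1/(jωC) = -j/(ω·C) = 0 - j770.3 Ω
Step 3 — With the output port shorted to ground, the output series arm Z2 runs from the junction to ground; the shunt arm Z3 also runs from the junction to ground. They appear in parallel: Z3 || Z2 = 182.9 - j724.1 Ω.
Step 4 — Series with input arm Z1: Z_in = Z1 + (Z3 || Z2) = 182.9 - j758.1 Ω = 779.8∠-76.4° Ω.
Step 5 — Power factor: PF = cos(φ) = Re(Z)/|Z| = 182.9/779.8 = 0.2345.
Step 6 — Type: Im(Z) = -758.1 ⇒ leading (phase φ = -76.4°).

PF = 0.2345 (leading, φ = -76.4°)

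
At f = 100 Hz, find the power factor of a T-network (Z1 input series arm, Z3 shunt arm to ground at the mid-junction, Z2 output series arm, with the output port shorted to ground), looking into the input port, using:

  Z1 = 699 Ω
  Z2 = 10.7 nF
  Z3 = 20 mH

Step 1 — Angular frequency: ω = 2π·f = 2π·100 = 628.3 rad/s.
Step 2 — Component impedances:
  Z1: Z = R = 699 Ω
  Z2: Z = 1/(jωC) = -j/(ω·C) = 0 - j1.487e+05 Ω
  Z3: Z = jωL = j·628.3·0.02 = 0 + j12.57 Ω
Step 3 — With the output port shorted to ground, the output series arm Z2 runs from the junction to ground; the shunt arm Z3 also runs from the junction to ground. They appear in parallel: Z3 || Z2 = 0 + j12.57 Ω.
Step 4 — Series with input arm Z1: Z_in = Z1 + (Z3 || Z2) = 699 + j12.57 Ω = 699.1∠1.0° Ω.
Step 5 — Power factor: PF = cos(φ) = Re(Z)/|Z| = 699/699.11 = 0.9998.
Step 6 — Type: Im(Z) = 12.57 ⇒ lagging (phase φ = 1.0°).

PF = 0.9998 (lagging, φ = 1.0°)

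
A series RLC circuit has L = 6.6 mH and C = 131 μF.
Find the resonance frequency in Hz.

Step 1 — Resonance condition Im(Z)=0 gives ω₀ = 1/√(LC).
Step 2 — ω₀ = 1/√(0.0066·0.000131) = 1075 rad/s.
Step 3 — f₀ = ω₀/(2π) = 171.2 Hz.

f₀ = 171.2 Hz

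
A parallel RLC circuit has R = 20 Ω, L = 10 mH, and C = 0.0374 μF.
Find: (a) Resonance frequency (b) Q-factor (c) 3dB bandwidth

Step 1 — Resonance: ω₀ = 1/√(LC) = 1/√(0.01·3.74e-08) = 5.171e+04 rad/s.
Step 2 — f₀ = ω₀/(2π) = 8230 Hz.
Step 3 — Parallel Q: Q = R/(ω₀L) = 20/(5.171e+04·0.01) = 0.03868.
Step 4 — Bandwidth: Δω = ω₀/Q = 1.337e+06 rad/s; BW = Δω/(2π) = 2.128e+05 Hz.

(a) f₀ = 8230 Hz  (b) Q = 0.03868  (c) BW = 2.128e+05 Hz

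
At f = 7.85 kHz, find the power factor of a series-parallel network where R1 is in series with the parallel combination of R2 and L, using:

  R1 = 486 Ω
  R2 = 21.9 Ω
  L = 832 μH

Step 1 — Angular frequency: ω = 2π·f = 2π·7850 = 4.932e+04 rad/s.
Step 2 — Component impedances:
  R1: Z = R = 486 Ω
  R2: Z = R = 21.9 Ω
  L: Z = jωL = j·4.932e+04·0.000832 = 0 + j41.04 Ω
Step 3 — Parallel branch: R2 || L = 1/(1/R2 + 1/L) = 17.05 + j9.097 Ω.
Step 4 — Series with R1: Z_total = R1 + (R2 || L) = 503 + j9.097 Ω = 503.1∠1.0° Ω.
Step 5 — Power factor: PF = cos(φ) = Re(Z)/|Z| = 503/503.1 = 0.9998.
Step 6 — Type: Im(Z) = 9.097 ⇒ lagging (phase φ = 1.0°).

PF = 0.9998 (lagging, φ = 1.0°)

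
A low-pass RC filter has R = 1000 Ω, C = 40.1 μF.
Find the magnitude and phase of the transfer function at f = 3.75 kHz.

Step 1 — Angular frequency: ω = 2π·3750 = 2.356e+04 rad/s.
Step 2 — Transfer function: H(jω) = 1/(1 + jωRC).
Step 3 — Denominator: 1 + jωRC = 1 + j·2.356e+04·1000·4.01e-05 = 1 + j944.8.
Step 4 — H = 1.12e-06 - j0.001058.
Step 5 — Magnitude: |H| = 0.001058 (-59.5 dB); phase: φ = -89.9°.

|H| = 0.001058 (-59.5 dB), φ = -89.9°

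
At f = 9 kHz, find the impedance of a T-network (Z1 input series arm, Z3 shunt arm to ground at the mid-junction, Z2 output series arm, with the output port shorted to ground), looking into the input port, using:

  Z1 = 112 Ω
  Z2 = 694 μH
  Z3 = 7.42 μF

Step 1 — Angular frequency: ω = 2π·f = 2π·9000 = 5.655e+04 rad/s.
Step 2 — Component impedances:
  Z1: Z = R = 112 Ω
  Z2: Z = jωL = j·5.655e+04·0.000694 = 0 + j39.24 Ω
  Z3: Z = 1/(jωC) = -j/(ω·C) = 0 - j2.383 Ω
Step 3 — With the output port shorted to ground, the output series arm Z2 runs from the junction to ground; the shunt arm Z3 also runs from the junction to ground. They appear in parallel: Z3 || Z2 = 0 - j2.537 Ω.
Step 4 — Series with input arm Z1: Z_in = Z1 + (Z3 || Z2) = 112 - j2.537 Ω = 112∠-1.3° Ω.

Z = 112 - j2.537 Ω = 112∠-1.3° Ω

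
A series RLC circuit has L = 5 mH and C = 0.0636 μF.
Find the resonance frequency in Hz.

Step 1 — Resonance condition Im(Z)=0 gives ω₀ = 1/√(LC).
Step 2 — ω₀ = 1/√(0.005·6.36e-08) = 5.608e+04 rad/s.
Step 3 — f₀ = ω₀/(2π) = 8925 Hz.

f₀ = 8925 Hz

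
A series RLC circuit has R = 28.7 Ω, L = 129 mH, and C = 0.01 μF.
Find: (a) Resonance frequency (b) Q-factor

Step 1 — Resonance condition Im(Z)=0 gives ω₀ = 1/√(LC).
Step 2 — ω₀ = 1/√(0.129·1e-08) = 2.784e+04 rad/s.
Step 3 — f₀ = ω₀/(2π) = 4431 Hz.
Step 4 — Series Q: Q = ω₀L/R = 2.784e+04·0.129/28.7 = 125.1.

(a) f₀ = 4431 Hz  (b) Q = 125.1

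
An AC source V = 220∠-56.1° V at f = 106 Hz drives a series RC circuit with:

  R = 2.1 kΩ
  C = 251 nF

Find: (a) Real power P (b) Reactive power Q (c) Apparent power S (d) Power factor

Step 1 — Angular frequency: ω = 2π·f = 2π·106 = 666 rad/s.
Step 2 — Component impedances:
  R: Z = R = 2100 Ω
  C: Z = 1/(jωC) = -j/(ω·C) = 0 - j5982 Ω
Step 3 — Series combination: Z_total = R + C = 2100 - j5982 Ω = 6340∠-70.7° Ω.
Step 4 — Source phasor: V = 220∠-56.1° V = 122.7 - j182.6 V.
Step 5 — Current: I = V / Z = 0.03359 + j0.008721 A = 0.0347∠14.6° A.
Step 6 — Complex power: S = V·I* = 2.529 - j7.203 VA.
Step 7 — Real power: P = Re(S) = 2.529 W.
Step 8 — Reactive power: Q = Im(S) = -7.203 VAR.
Step 9 — Apparent power: |S| = 7.634 VA.
Step 10 — Power factor: PF = P/|S| = 0.3312 (leading).

(a) P = 2.529 W  (b) Q = -7.203 VAR  (c) S = 7.634 VA  (d) PF = 0.3312 (leading)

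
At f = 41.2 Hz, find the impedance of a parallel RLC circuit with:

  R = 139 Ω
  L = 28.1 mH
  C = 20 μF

Step 1 — Angular frequency: ω = 2π·f = 2π·41.2 = 258.9 rad/s.
Step 2 — Component impedances:
  R: Z = R = 139 Ω
  L: Z = jωL = j·258.9·0.0281 = 0 + j7.274 Ω
  C: Z = 1/(jωC) = -j/(ω·C) = 0 - j193.1 Ω
Step 3 — Parallel combination: 1/Z_total = 1/R + 1/L + 1/C; Z_total = 0.4098 + j7.537 Ω = 7.548∠86.9° Ω.

Z = 0.4098 + j7.537 Ω = 7.548∠86.9° Ω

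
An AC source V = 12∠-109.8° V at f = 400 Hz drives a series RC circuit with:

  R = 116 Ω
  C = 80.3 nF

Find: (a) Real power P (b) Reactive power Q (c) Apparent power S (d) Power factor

Step 1 — Angular frequency: ω = 2π·f = 2π·400 = 2513 rad/s.
Step 2 — Component impedances:
  R: Z = R = 116 Ω
  C: Z = 1/(jωC) = -j/(ω·C) = 0 - j4955 Ω
Step 3 — Series combination: Z_total = R + C = 116 - j4955 Ω = 4956∠-88.7° Ω.
Step 4 — Source phasor: V = 12∠-109.8° V = -4.065 - j11.29 V.
Step 5 — Current: I = V / Z = 0.002258 - j0.0008732 A = 0.002421∠-21.1° A.
Step 6 — Complex power: S = V·I* = 0.00068 - j0.02905 VA.
Step 7 — Real power: P = Re(S) = 0.00068 W.
Step 8 — Reactive power: Q = Im(S) = -0.02905 VAR.
Step 9 — Apparent power: |S| = 0.02905 VA.
Step 10 — Power factor: PF = P/|S| = 0.0234 (leading).

(a) P = 0.00068 W  (b) Q = -0.02905 VAR  (c) S = 0.02905 VA  (d) PF = 0.0234 (leading)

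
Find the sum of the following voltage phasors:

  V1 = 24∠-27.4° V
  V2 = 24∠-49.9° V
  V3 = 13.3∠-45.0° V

Step 1 — Convert each phasor to rectangular form:
  V1 = 24·(cos(-27.4°) + j·sin(-27.4°)) = 21.31 - j11.04 V
  V2 = 24·(cos(-49.9°) + j·sin(-49.9°)) = 15.46 - j18.36 V
  V3 = 13.3·(cos(-45.0°) + j·sin(-45.0°)) = 9.405 - j9.405 V
Step 2 — Sum components: V_total = 46.17 - j38.81 V.
Step 3 — Convert to polar: |V_total| = 60.31 V, ∠V_total = -40.0°.

V_total = 60.31∠-40.0° V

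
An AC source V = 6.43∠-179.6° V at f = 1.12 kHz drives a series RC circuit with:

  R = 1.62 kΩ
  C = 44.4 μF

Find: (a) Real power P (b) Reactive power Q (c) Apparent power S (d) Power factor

Step 1 — Angular frequency: ω = 2π·f = 2π·1120 = 7037 rad/s.
Step 2 — Component impedances:
  R: Z = R = 1620 Ω
  C: Z = 1/(jωC) = -j/(ω·C) = 0 - j3.201 Ω
Step 3 — Series combination: Z_total = R + C = 1620 - j3.201 Ω = 1620∠-0.1° Ω.
Step 4 — Source phasor: V = 6.43∠-179.6° V = -6.43 - j0.04489 V.
Step 5 — Current: I = V / Z = -0.003969 - j3.555e-05 A = 0.003969∠-179.5° A.
Step 6 — Complex power: S = V·I* = 0.02552 - j5.042e-05 VA.
Step 7 — Real power: P = Re(S) = 0.02552 W.
Step 8 — Reactive power: Q = Im(S) = -5.042e-05 VAR.
Step 9 — Apparent power: |S| = 0.02552 VA.
Step 10 — Power factor: PF = P/|S| = 1 (leading).

(a) P = 0.02552 W  (b) Q = -5.042e-05 VAR  (c) S = 0.02552 VA  (d) PF = 1 (leading)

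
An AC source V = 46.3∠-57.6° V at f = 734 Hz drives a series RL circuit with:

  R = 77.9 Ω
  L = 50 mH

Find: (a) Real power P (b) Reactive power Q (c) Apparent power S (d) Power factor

Step 1 — Angular frequency: ω = 2π·f = 2π·734 = 4612 rad/s.
Step 2 — Component impedances:
  R: Z = R = 77.9 Ω
  L: Z = jωL = j·4612·0.05 = 0 + j230.6 Ω
Step 3 — Series combination: Z_total = R + L = 77.9 + j230.6 Ω = 243.4∠71.3° Ω.
Step 4 — Source phasor: V = 46.3∠-57.6° V = 24.81 - j39.09 V.
Step 5 — Current: I = V / Z = -0.1195 - j0.148 A = 0.1902∠-128.9° A.
Step 6 — Complex power: S = V·I* = 2.819 + j8.344 VA.
Step 7 — Real power: P = Re(S) = 2.819 W.
Step 8 — Reactive power: Q = Im(S) = 8.344 VAR.
Step 9 — Apparent power: |S| = 8.807 VA.
Step 10 — Power factor: PF = P/|S| = 0.3201 (lagging).

(a) P = 2.819 W  (b) Q = 8.344 VAR  (c) S = 8.807 VA  (d) PF = 0.3201 (lagging)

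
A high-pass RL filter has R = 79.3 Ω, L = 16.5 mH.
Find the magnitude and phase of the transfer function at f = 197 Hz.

Step 1 — Angular frequency: ω = 2π·197 = 1238 rad/s.
Step 2 — Transfer function: H(jω) = jωL/(R + jωL).
Step 3 — Numerator jωL = j·20.42; denominator R + jωL = 79.3 + j20.42.
Step 4 — H = 0.0622 + j0.2415.
Step 5 — Magnitude: |H| = 0.2494 (-12.1 dB); phase: φ = 75.6°.

|H| = 0.2494 (-12.1 dB), φ = 75.6°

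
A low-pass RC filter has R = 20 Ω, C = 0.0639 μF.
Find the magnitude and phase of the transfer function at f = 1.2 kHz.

Step 1 — Angular frequency: ω = 2π·1200 = 7540 rad/s.
Step 2 — Transfer function: H(jω) = 1/(1 + jωRC).
Step 3 — Denominator: 1 + jωRC = 1 + j·7540·20·6.39e-08 = 1 + j0.009636.
Step 4 — H = 0.9999 - j0.009635.
Step 5 — Magnitude: |H| = 1 (-0.0 dB); phase: φ = -0.6°.

|H| = 1 (-0.0 dB), φ = -0.6°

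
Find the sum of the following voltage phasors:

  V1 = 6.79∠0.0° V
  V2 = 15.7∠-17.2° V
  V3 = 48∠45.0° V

Step 1 — Convert each phasor to rectangular form:
  V1 = 6.79·(cos(0.0°) + j·sin(0.0°)) = 6.79 V
  V2 = 15.7·(cos(-17.2°) + j·sin(-17.2°)) = 15 - j4.643 V
  V3 = 48·(cos(45.0°) + j·sin(45.0°)) = 33.94 + j33.94 V
Step 2 — Sum components: V_total = 55.73 + j29.3 V.
Step 3 — Convert to polar: |V_total| = 62.96 V, ∠V_total = 27.7°.

V_total = 62.96∠27.7° V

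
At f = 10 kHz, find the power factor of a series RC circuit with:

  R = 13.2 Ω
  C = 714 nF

Step 1 — Angular frequency: ω = 2π·f = 2π·1e+04 = 6.283e+04 rad/s.
Step 2 — Component impedances:
  R: Z = R = 13.2 Ω
  C: Z = 1/(jωC) = -j/(ω·C) = 0 - j22.29 Ω
Step 3 — Series combination: Z_total = R + C = 13.2 - j22.29 Ω = 25.91∠-59.4° Ω.
Step 4 — Power factor: PF = cos(φ) = Re(Z)/|Z| = 13.2/25.91 = 0.5095.
Step 5 — Type: Im(Z) = -22.29 ⇒ leading (phase φ = -59.4°).

PF = 0.5095 (leading, φ = -59.4°)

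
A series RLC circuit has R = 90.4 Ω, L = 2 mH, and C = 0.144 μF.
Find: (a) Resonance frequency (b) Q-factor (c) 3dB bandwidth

Step 1 — Resonance condition Im(Z)=0 gives ω₀ = 1/√(LC).
Step 2 — ω₀ = 1/√(0.002·1.44e-07) = 5.893e+04 rad/s.
Step 3 — f₀ = ω₀/(2π) = 9378 Hz.
Step 4 — Series Q: Q = ω₀L/R = 5.893e+04·0.002/90.4 = 1.304.
Step 5 — 3dB bandwidth: Δω = ω₀/Q = 4.52e+04 rad/s; BW = Δω/(2π) = 7194 Hz.

(a) f₀ = 9378 Hz  (b) Q = 1.304  (c) BW = 7194 Hz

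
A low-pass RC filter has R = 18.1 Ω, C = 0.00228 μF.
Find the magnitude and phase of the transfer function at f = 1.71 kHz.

Step 1 — Angular frequency: ω = 2π·1710 = 1.074e+04 rad/s.
Step 2 — Transfer function: H(jω) = 1/(1 + jωRC).
Step 3 — Denominator: 1 + jωRC = 1 + j·1.074e+04·18.1·2.28e-09 = 1 + j0.0004434.
Step 4 — H = 1 - j0.0004434.
Step 5 — Magnitude: |H| = 1 (-0.0 dB); phase: φ = -0.0°.

|H| = 1 (-0.0 dB), φ = -0.0°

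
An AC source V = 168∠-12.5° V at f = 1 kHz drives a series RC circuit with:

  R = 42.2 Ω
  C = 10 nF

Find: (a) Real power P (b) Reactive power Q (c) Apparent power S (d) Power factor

Step 1 — Angular frequency: ω = 2π·f = 2π·1000 = 6283 rad/s.
Step 2 — Component impedances:
  R: Z = R = 42.2 Ω
  C: Z = 1/(jωC) = -j/(ω·C) = 0 - j1.592e+04 Ω
Step 3 — Series combination: Z_total = R + C = 42.2 - j1.592e+04 Ω = 1.592e+04∠-89.8° Ω.
Step 4 — Source phasor: V = 168∠-12.5° V = 164 - j36.36 V.
Step 5 — Current: I = V / Z = 0.002312 + j0.0103 A = 0.01056∠77.3° A.
Step 6 — Complex power: S = V·I* = 0.004702 - j1.773 VA.
Step 7 — Real power: P = Re(S) = 0.004702 W.
Step 8 — Reactive power: Q = Im(S) = -1.773 VAR.
Step 9 — Apparent power: |S| = 1.773 VA.
Step 10 — Power factor: PF = P/|S| = 0.002651 (leading).

(a) P = 0.004702 W  (b) Q = -1.773 VAR  (c) S = 1.773 VA  (d) PF = 0.002651 (leading)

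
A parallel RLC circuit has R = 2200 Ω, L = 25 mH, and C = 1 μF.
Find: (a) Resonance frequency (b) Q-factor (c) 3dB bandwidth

Step 1 — Resonance: ω₀ = 1/√(LC) = 1/√(0.025·1e-06) = 6325 rad/s.
Step 2 — f₀ = ω₀/(2π) = 1007 Hz.
Step 3 — Parallel Q: Q = R/(ω₀L) = 2200/(6325·0.025) = 13.91.
Step 4 — Bandwidth: Δω = ω₀/Q = 454.5 rad/s; BW = Δω/(2π) = 72.34 Hz.

(a) f₀ = 1007 Hz  (b) Q = 13.91  (c) BW = 72.34 Hz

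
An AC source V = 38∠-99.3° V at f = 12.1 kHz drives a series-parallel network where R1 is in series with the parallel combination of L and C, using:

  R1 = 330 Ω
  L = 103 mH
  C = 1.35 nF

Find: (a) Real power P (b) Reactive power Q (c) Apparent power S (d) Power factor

Step 1 — Angular frequency: ω = 2π·f = 2π·1.21e+04 = 7.603e+04 rad/s.
Step 2 — Component impedances:
  R1: Z = R = 330 Ω
  L: Z = jωL = j·7.603e+04·0.103 = 0 + j7831 Ω
  C: Z = 1/(jωC) = -j/(ω·C) = 0 - j9743 Ω
Step 3 — Parallel branch: L || C = 1/(1/L + 1/C) = 0 + j3.989e+04 Ω.
Step 4 — Series with R1: Z_total = R1 + (L || C) = 330 + j3.989e+04 Ω = 3.99e+04∠89.5° Ω.
Step 5 — Source phasor: V = 38∠-99.3° V = -6.141 - j37.5 V.
Step 6 — Current: I = V / Z = -0.0009412 + j0.0001461 A = 0.0009525∠171.2° A.
Step 7 — Complex power: S = V·I* = 0.0002994 + j0.03619 VA.
Step 8 — Real power: P = Re(S) = 0.0002994 W.
Step 9 — Reactive power: Q = Im(S) = 0.03619 VAR.
Step 10 — Apparent power: |S| = 0.03619 VA.
Step 11 — Power factor: PF = P/|S| = 0.008272 (lagging).

(a) P = 0.0002994 W  (b) Q = 0.03619 VAR  (c) S = 0.03619 VA  (d) PF = 0.008272 (lagging)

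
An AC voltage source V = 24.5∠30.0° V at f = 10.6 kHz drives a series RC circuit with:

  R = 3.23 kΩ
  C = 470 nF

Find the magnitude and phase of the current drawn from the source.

Step 1 — Angular frequency: ω = 2π·f = 2π·1.06e+04 = 6.66e+04 rad/s.
Step 2 — Component impedances:
  R: Z = R = 3230 Ω
  C: Z = 1/(jωC) = -j/(ω·C) = 0 - j31.95 Ω
Step 3 — Series combination: Z_total = R + C = 3230 - j31.95 Ω = 3230∠-0.6° Ω.
Step 4 — Source phasor: V = 24.5∠30.0° V = 21.22 + j12.25 V.
Step 5 — Ohm's law: I = V / Z_total = (21.22 + j12.25) / (3230 - j31.95) = 0.006531 + j0.003857 A.
Step 6 — Convert to polar: |I| = 0.007585 A, ∠I = 30.6°.

I = 0.007585∠30.6° A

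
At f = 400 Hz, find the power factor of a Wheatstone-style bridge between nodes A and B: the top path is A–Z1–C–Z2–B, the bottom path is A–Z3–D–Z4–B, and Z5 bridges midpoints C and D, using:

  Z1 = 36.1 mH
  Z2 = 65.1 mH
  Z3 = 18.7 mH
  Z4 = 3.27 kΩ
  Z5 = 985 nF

Step 1 — Angular frequency: ω = 2π·f = 2π·400 = 2513 rad/s.
Step 2 — Component impedances:
  Z1: Z = jωL = j·2513·0.0361 = 0 + j90.73 Ω
  Z2: Z = jωL = j·2513·0.0651 = 0 + j163.6 Ω
  Z3: Z = jωL = j·2513·0.0187 = 0 + j47 Ω
  Z4: Z = R = 3270 Ω
  Z5: Z = 1/(jωC) = -j/(ω·C) = 0 - j403.9 Ω
Step 3 — Bridge requires nodal analysis (the Z5 bridge couples midpoints C and D, so the two paths cannot be reduced to a simple series/parallel combination). Setting node B to ground and injecting 1 A at node A, the 3-node admittance system at A, C, D solves to V_A = Z_AB = 27.4 + j282.1 Ω = 283.5∠84.5° Ω.
Step 4 — Power factor: PF = cos(φ) = Re(Z)/|Z| = 27.403/283.47 = 0.09667.
Step 5 — Type: Im(Z) = 282.1 ⇒ lagging (phase φ = 84.5°).

PF = 0.09667 (lagging, φ = 84.5°)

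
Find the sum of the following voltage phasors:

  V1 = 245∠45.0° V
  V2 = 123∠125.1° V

Step 1 — Convert each phasor to rectangular form:
  V1 = 245·(cos(45.0°) + j·sin(45.0°)) = 173.2 + j173.2 V
  V2 = 123·(cos(125.1°) + j·sin(125.1°)) = -70.73 + j100.6 V
Step 2 — Sum components: V_total = 102.5 + j273.9 V.
Step 3 — Convert to polar: |V_total| = 292.4 V, ∠V_total = 69.5°.

V_total = 292.4∠69.5° V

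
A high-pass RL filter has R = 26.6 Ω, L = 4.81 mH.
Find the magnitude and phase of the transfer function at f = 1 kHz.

Step 1 — Angular frequency: ω = 2π·1000 = 6283 rad/s.
Step 2 — Transfer function: H(jω) = jωL/(R + jωL).
Step 3 — Numerator jωL = j·30.22; denominator R + jωL = 26.6 + j30.22.
Step 4 — H = 0.5635 + j0.496.
Step 5 — Magnitude: |H| = 0.7507 (-2.5 dB); phase: φ = 41.4°.

|H| = 0.7507 (-2.5 dB), φ = 41.4°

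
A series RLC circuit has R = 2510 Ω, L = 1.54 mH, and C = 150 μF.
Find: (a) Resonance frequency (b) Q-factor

Step 1 — Resonance condition Im(Z)=0 gives ω₀ = 1/√(LC).
Step 2 — ω₀ = 1/√(0.00154·0.00015) = 2081 rad/s.
Step 3 — f₀ = ω₀/(2π) = 331.1 Hz.
Step 4 — Series Q: Q = ω₀L/R = 2081·0.00154/2510 = 0.001277.

(a) f₀ = 331.1 Hz  (b) Q = 0.001277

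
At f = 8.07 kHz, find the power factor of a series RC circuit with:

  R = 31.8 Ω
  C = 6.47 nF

Step 1 — Angular frequency: ω = 2π·f = 2π·8070 = 5.071e+04 rad/s.
Step 2 — Component impedances:
  R: Z = R = 31.8 Ω
  C: Z = 1/(jωC) = -j/(ω·C) = 0 - j3048 Ω
Step 3 — Series combination: Z_total = R + C = 31.8 - j3048 Ω = 3048∠-89.4° Ω.
Step 4 — Power factor: PF = cos(φ) = Re(Z)/|Z| = 31.8/3048 = 0.01043.
Step 5 — Type: Im(Z) = -3048 ⇒ leading (phase φ = -89.4°).

PF = 0.01043 (leading, φ = -89.4°)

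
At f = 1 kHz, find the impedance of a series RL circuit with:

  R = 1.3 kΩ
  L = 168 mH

Step 1 — Angular frequency: ω = 2π·f = 2π·1000 = 6283 rad/s.
Step 2 — Component impedances:
  R: Z = R = 1300 Ω
  L: Z = jωL = j·6283·0.168 = 0 + j1056 Ω
Step 3 — Series combination: Z_total = R + L = 1300 + j1056 Ω = 1675∠39.1° Ω.

Z = 1300 + j1056 Ω = 1675∠39.1° Ω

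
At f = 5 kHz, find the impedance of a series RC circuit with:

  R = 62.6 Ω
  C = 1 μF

Step 1 — Angular frequency: ω = 2π·f = 2π·5000 = 3.142e+04 rad/s.
Step 2 — Component impedances:
  R: Z = R = 62.6 Ω
  C: Z = 1/(jωC) = -j/(ω·C) = 0 - j31.83 Ω
Step 3 — Series combination: Z_total = R + C = 62.6 - j31.83 Ω = 70.23∠-27.0° Ω.

Z = 62.6 - j31.83 Ω = 70.23∠-27.0° Ω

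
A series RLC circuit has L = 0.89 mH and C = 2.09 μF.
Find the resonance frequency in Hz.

Step 1 — Resonance condition Im(Z)=0 gives ω₀ = 1/√(LC).
Step 2 — ω₀ = 1/√(0.00089·2.09e-06) = 2.319e+04 rad/s.
Step 3 — f₀ = ω₀/(2π) = 3690 Hz.

f₀ = 3690 Hz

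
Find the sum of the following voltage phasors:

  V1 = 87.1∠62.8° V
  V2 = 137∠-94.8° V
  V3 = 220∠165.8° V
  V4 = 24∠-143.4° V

Step 1 — Convert each phasor to rectangular form:
  V1 = 87.1·(cos(62.8°) + j·sin(62.8°)) = 39.81 + j77.47 V
  V2 = 137·(cos(-94.8°) + j·sin(-94.8°)) = -11.46 - j136.5 V
  V3 = 220·(cos(165.8°) + j·sin(165.8°)) = -213.3 + j53.97 V
  V4 = 24·(cos(-143.4°) + j·sin(-143.4°)) = -19.27 - j14.31 V
Step 2 — Sum components: V_total = -204.2 - j19.39 V.
Step 3 — Convert to polar: |V_total| = 205.1 V, ∠V_total = -174.6°.

V_total = 205.1∠-174.6° V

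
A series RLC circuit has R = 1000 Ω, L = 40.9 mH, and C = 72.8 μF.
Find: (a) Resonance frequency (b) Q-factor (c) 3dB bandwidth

Step 1 — Resonance condition Im(Z)=0 gives ω₀ = 1/√(LC).
Step 2 — ω₀ = 1/√(0.0409·7.28e-05) = 579.5 rad/s.
Step 3 — f₀ = ω₀/(2π) = 92.23 Hz.
Step 4 — Series Q: Q = ω₀L/R = 579.5·0.0409/1000 = 0.0237.
Step 5 — 3dB bandwidth: Δω = ω₀/Q = 2.445e+04 rad/s; BW = Δω/(2π) = 3891 Hz.

(a) f₀ = 92.23 Hz  (b) Q = 0.0237  (c) BW = 3891 Hz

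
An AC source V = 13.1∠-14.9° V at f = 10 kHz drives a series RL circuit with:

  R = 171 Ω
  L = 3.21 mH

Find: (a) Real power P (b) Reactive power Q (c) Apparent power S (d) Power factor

Step 1 — Angular frequency: ω = 2π·f = 2π·1e+04 = 6.283e+04 rad/s.
Step 2 — Component impedances:
  R: Z = R = 171 Ω
  L: Z = jωL = j·6.283e+04·0.00321 = 0 + j201.7 Ω
Step 3 — Series combination: Z_total = R + L = 171 + j201.7 Ω = 264.4∠49.7° Ω.
Step 4 — Source phasor: V = 13.1∠-14.9° V = 12.66 - j3.368 V.
Step 5 — Current: I = V / Z = 0.02124 - j0.04476 A = 0.04954∠-64.6° A.
Step 6 — Complex power: S = V·I* = 0.4197 + j0.495 VA.
Step 7 — Real power: P = Re(S) = 0.4197 W.
Step 8 — Reactive power: Q = Im(S) = 0.495 VAR.
Step 9 — Apparent power: |S| = 0.649 VA.
Step 10 — Power factor: PF = P/|S| = 0.6467 (lagging).

(a) P = 0.4197 W  (b) Q = 0.495 VAR  (c) S = 0.649 VA  (d) PF = 0.6467 (lagging)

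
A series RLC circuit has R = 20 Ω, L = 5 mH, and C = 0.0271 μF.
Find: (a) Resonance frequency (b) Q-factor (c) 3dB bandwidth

Step 1 — Resonance: ω₀ = 1/√(LC) = 1/√(0.005·2.71e-08) = 8.591e+04 rad/s.
Step 2 — f₀ = ω₀/(2π) = 1.367e+04 Hz.
Step 3 — Series Q: Q = ω₀L/R = 8.591e+04·0.005/20 = 21.48.
Step 4 — Bandwidth: Δω = ω₀/Q = 4000 rad/s; BW = Δω/(2π) = 636.6 Hz.

(a) f₀ = 1.367e+04 Hz  (b) Q = 21.48  (c) BW = 636.6 Hz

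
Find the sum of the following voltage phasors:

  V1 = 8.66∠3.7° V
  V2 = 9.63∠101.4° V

Step 1 — Convert each phasor to rectangular form:
  V1 = 8.66·(cos(3.7°) + j·sin(3.7°)) = 8.642 + j0.5588 V
  V2 = 9.63·(cos(101.4°) + j·sin(101.4°)) = -1.903 + j9.44 V
Step 2 — Sum components: V_total = 6.739 + j9.999 V.
Step 3 — Convert to polar: |V_total| = 12.06 V, ∠V_total = 56.0°.

V_total = 12.06∠56.0° V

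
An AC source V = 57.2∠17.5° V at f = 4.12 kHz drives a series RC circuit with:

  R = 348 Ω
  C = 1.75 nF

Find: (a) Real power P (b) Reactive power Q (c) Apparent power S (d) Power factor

Step 1 — Angular frequency: ω = 2π·f = 2π·4120 = 2.589e+04 rad/s.
Step 2 — Component impedances:
  R: Z = R = 348 Ω
  C: Z = 1/(jωC) = -j/(ω·C) = 0 - j2.207e+04 Ω
Step 3 — Series combination: Z_total = R + C = 348 - j2.207e+04 Ω = 2.208e+04∠-89.1° Ω.
Step 4 — Source phasor: V = 57.2∠17.5° V = 54.55 + j17.2 V.
Step 5 — Current: I = V / Z = -0.0007401 + j0.002483 A = 0.002591∠106.6° A.
Step 6 — Complex power: S = V·I* = 0.002336 - j0.1482 VA.
Step 7 — Real power: P = Re(S) = 0.002336 W.
Step 8 — Reactive power: Q = Im(S) = -0.1482 VAR.
Step 9 — Apparent power: |S| = 0.1482 VA.
Step 10 — Power factor: PF = P/|S| = 0.01576 (leading).

(a) P = 0.002336 W  (b) Q = -0.1482 VAR  (c) S = 0.1482 VA  (d) PF = 0.01576 (leading)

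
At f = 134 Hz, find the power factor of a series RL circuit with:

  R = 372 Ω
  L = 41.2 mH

Step 1 — Angular frequency: ω = 2π·f = 2π·134 = 841.9 rad/s.
Step 2 — Component impedances:
  R: Z = R = 372 Ω
  L: Z = jωL = j·841.9·0.0412 = 0 + j34.69 Ω
Step 3 — Series combination: Z_total = R + L = 372 + j34.69 Ω = 373.6∠5.3° Ω.
Step 4 — Power factor: PF = cos(φ) = Re(Z)/|Z| = 372/373.6 = 0.9957.
Step 5 — Type: Im(Z) = 34.69 ⇒ lagging (phase φ = 5.3°).

PF = 0.9957 (lagging, φ = 5.3°)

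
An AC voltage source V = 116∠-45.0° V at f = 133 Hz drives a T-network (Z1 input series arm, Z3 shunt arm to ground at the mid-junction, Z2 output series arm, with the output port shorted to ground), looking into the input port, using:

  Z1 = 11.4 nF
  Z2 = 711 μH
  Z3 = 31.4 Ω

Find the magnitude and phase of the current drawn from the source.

Step 1 — Angular frequency: ω = 2π·f = 2π·133 = 835.7 rad/s.
Step 2 — Component impedances:
  Z1: Z = 1/(jωC) = -j/(ω·C) = 0 - j1.05e+05 Ω
  Z2: Z = jωL = j·835.7·0.000711 = 0 + j0.5942 Ω
  Z3: Z = R = 31.4 Ω
Step 3 — With the output port shorted to ground, the output series arm Z2 runs from the junction to ground; the shunt arm Z3 also runs from the junction to ground. They appear in parallel: Z3 || Z2 = 0.01124 + j0.5939 Ω.
Step 4 — Series with input arm Z1: Z_in = Z1 + (Z3 || Z2) = 0.01124 - j1.05e+05 Ω = 1.05e+05∠-90.0° Ω.
Step 5 — Source phasor: V = 116∠-45.0° V = 82.02 - j82.02 V.
Step 6 — Ohm's law: I = V / Z_total = (82.02 - j82.02) / (0.01124 - j1.05e+05) = 0.0007814 + j0.0007814 A.
Step 7 — Convert to polar: |I| = 0.001105 A, ∠I = 45.0°.

I = 0.001105∠45.0° A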